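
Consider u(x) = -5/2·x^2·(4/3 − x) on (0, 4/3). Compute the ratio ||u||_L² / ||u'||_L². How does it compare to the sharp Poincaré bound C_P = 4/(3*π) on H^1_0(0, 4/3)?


||u||_L² / ||u'||_L² = 2*sqrt(14)/21 < C_P = 4/(3*π).

u(x) = -5/2·x^2·(4/3 − x), so u'(x) = 5*x*(9*x - 8)/6.
u(x) = -5/2·x^2·(4/3 − x) vanishes at x = 0 and x = 4/3, so u ∈ H^1_0(0, 4/3). Differentiate via the product rule and integrate the resulting polynomials term by term.
  ∫_0^4/3 u² dx = ∫_0^4/3 (25*x^6/4 - 50*x^5/3 + 100*x^4/9) dx. Term by term:
    ∫_0^4/3 25*x^6/4 dx = 102400/15309;  ∫_0^4/3 -50*x^5/3 dx = -102400/6561;  ∫_0^4/3 100*x^4/9 dx = 20480/2187.
  Sum: 102400/15309 − 102400/6561 + 20480/2187 = 20480/45927.
  ∫_0^4/3 (u')² dx = ∫_0^4/3 (225*x^4/4 - 100*x^3 + 400*x^2/9) dx. Term by term:
    ∫_0^4/3 225*x^4/4 dx = 1280/27;  ∫_0^4/3 -100*x^3 dx = -6400/81;  ∫_0^4/3 400*x^2/9 dx = 25600/729.
  Sum: 1280/27 − 6400/81 + 25600/729 = 2560/729.
∫_0^4/3 u² dx = 20480/45927, so ||u||_L² = 64*sqrt(35)/567.
∫_0^4/3 (u')² dx = 2560/729, so ||u'||_L² = 16*sqrt(10)/27.
Ratio ||u||_L² / ||u'||_L² = 2*sqrt(14)/21.
Sharp Poincaré constant on H^1_0(0, 4/3) is C_P = L/π = 4/(3*π), achieved by sin(3*π/4·x).
A polynomial bump cannot attain the sharp Poincaré constant (only the first sine eigenfunction does), so the ratio is strictly less than C_P, consistent with ||u||_L² ≤ C_P ||u'||_L².


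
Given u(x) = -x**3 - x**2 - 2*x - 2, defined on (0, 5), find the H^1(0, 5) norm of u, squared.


||u||_{H^1}^2 = 619165/21

The H^1 norm (squared) on an interval (0, L) is
  ||u||_{H^1}^2 = ∫_0^L u(x)^2 dx + ∫_0^L u'(x)^2 dx.
Compute u'(x) = -3*x**2 - 2*x - 2.
Then u(x)^2 = x**6 + 2*x**5 + 5*x**4 + 8*x**3 + 8*x**2 + 8*x + 4 and u'(x)^2 = 9*x**4 + 12*x**3 + 16*x**2 + 8*x + 4.
Integrate each monomial from 0 to 5 using ∫_0^5 c·x^n dx = c·5^(n+1)/(n+1):
  ∫_0^5 u(x)^2 dx = ∫_0^5 (x^6 + 2*x^5 + 5*x^4 + 8*x^3 + 8*x^2 + 8*x + 4) dx. Term by term:
    ∫_0^5 x^6 dx = 78125/7;  ∫_0^5 2*x^5 dx = 15625/3;  ∫_0^5 5*x^4 dx = 3125;
    ∫_0^5 8*x^3 dx = 1250;  ∫_0^5 8*x^2 dx = 1000/3;  ∫_0^5 8*x dx = 100;
    ∫_0^5 4 dx = 20.
  Sum: 78125/7 + 15625/3 + 3125 + 1250 + 1000/3 + 100 + 20 = 445145/21.
  ∫_0^5 u'(x)^2 dx = ∫_0^5 (9*x^4 + 12*x^3 + 16*x^2 + 8*x + 4) dx. Term by term:
    ∫_0^5 9*x^4 dx = 5625;  ∫_0^5 12*x^3 dx = 1875;  ∫_0^5 16*x^2 dx = 2000/3;
    ∫_0^5 8*x dx = 100;  ∫_0^5 4 dx = 20.
  Sum: 5625 + 1875 + 2000/3 + 100 + 20 = 24860/3.
Adding: ||u||_{H^1}^2 = 445145/21 + 24860/3 = 619165/21.


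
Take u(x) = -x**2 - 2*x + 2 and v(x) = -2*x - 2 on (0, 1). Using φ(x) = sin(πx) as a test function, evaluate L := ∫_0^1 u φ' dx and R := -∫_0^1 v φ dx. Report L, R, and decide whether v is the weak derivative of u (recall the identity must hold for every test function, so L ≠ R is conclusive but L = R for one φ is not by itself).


LHS = 6/π, RHS = 6/π. Yes, v = u' weakly.

u(x) = -x**2 - 2*x + 2, classical derivative u'(x) = -2*x - 2.
φ(x) = sin(πx), so φ'(x) = π*cos(π*x).
Note φ(0) = φ(1) = 0, so the boundary term u·φ vanishes.
LHS = ∫_0^1 u(x) φ'(x) dx = ∫_0^1 (-π*x^2*cos(π*x) - 2*π*x*cos(π*x) + 2*π*cos(π*x)) dx. Term by term:
  ∫_0^1 2*π*cos(π*x) dx = 0;  ∫_0^1 -π*x^2*cos(π*x) dx = 2/π;  ∫_0^1 -2*π*x*cos(π*x) dx = 4/π.
Sum: 0 + 2/π + 4/π = 6/π.
So LHS = 6/π.
∫_0^1 v(x) φ(x) dx = ∫_0^1 (-2*x*sin(π*x) - 2*sin(π*x)) dx. Term by term:
  ∫_0^1 -2*sin(π*x) dx = -4/π;  ∫_0^1 -2*x*sin(π*x) dx = -2/π.
Sum: -4/π − 2/π = -6/π.
So RHS = -∫_0^1 v(x) φ(x) dx = 6/π.
LHS = RHS, so the identity holds for this test φ.
Moreover u is smooth here and v(x) = u'(x) = -2*x - 2 pointwise, so the identity holds for every test function. Hence v is the weak derivative of u.


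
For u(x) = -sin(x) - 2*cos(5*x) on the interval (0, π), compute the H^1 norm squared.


||u||_{H^1(0,π)}^2 = 53*π

u'(x) = 10*sin(5*x) - cos(x).
Expand u² and (u')² and integrate term by term on (0, π), using: for integers n ≥ 1, ∫_0^π sin²(nx) dx = ∫_0^π cos²(nx) dx = π/2; for n ≠ n', ∫_0^π sin(nx)sin(n'x) dx = ∫_0^π cos(nx)cos(n'x) dx = 0; and by product-to-sum, ∫_0^π sin(nx)cos(n'x) dx = ½∫_0^π [sin((n+n')x) + sin((n−n')x)] dx, which is 0 when n+n' is even and 2n/(n²−n'²) when n+n' is odd (it need not vanish on (0, π)).
  u² squared terms: (-1)²·∫sin(x)² dx = 1·π/2 = π/2;  (-2)²·∫cos(5x)² dx = 4·π/2 = 2*π.
  u² cross terms: 2·(-1)·(-2)·∫sin(x)·cos(5x) dx = 4·(0) = 0.
  So ∫_0^π u² dx = π/2 + 2*π + 0 = 5*π/2.
  (u')² squared terms: (-1)²·∫cos(x)² dx = 1·π/2 = π/2;  (10)²·∫sin(5x)² dx = 100·π/2 = 50*π.
  (u')² cross terms: 2·(-1)·(10)·∫cos(x)·sin(5x) dx = -20·(0) = 0.
  So ∫_0^π (u')² dx = π/2 + 50*π + 0 = 101*π/2.
||u||_{H^1}^2 = (5*π/2) + (101*π/2) = 53*π.


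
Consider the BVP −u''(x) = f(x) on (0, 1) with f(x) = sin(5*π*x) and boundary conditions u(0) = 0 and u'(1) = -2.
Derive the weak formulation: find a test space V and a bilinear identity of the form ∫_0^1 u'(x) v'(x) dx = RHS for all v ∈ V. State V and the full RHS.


V = {v ∈ H^1(0, 1) : v(0) = 0} (test functions vanish at x = 0 where u is specified); weak form: ∫_0^1 u'v' dx = ∫_0^1 (sin(5*π*x)) v dx − 2·v(1) for all v ∈ V.

Multiply both sides by a test function v and integrate from 0 to 1:
  ∫_0^1 −u''(x) v(x) dx = ∫_0^1 f(x) v(x) dx.
Integrate the LHS by parts once:
  ∫_0^1 −u'' v dx = −[u'(x) v(x)]_0^1 + ∫_0^1 u'(x) v'(x) dx.
Thus ∫_0^1 u'(x) v'(x) dx = ∫_0^1 f(x) v(x) dx + [u'(x) v(x)]_0^1.
Choose V so that boundary terms are either known or forced to vanish.
Mixed BC: u(0) = 0 (Dirichlet) and u'(1) = -2 (Neumann). Define V = {v ∈ H^1(0, 1) : v(0) = 0}. Then [u' v]_0^1 = u'(1)·v(1) − u'(0)·0 = − 2·v(1).
Weak formulation: find u (satisfying any essential BC) such that ∫_0^1 u'(x) v'(x) dx = ∫_0^1 f v dx − 2·v(1) for all v ∈ V (Dirichlet at 0 absorbed into V; Neumann datum at x = 1 contributes the boundary term).
Substituting f(x) = sin(5*π*x), the right-hand side is ∫_0^1 (sin(5*π*x)) v dx − 2·v(1).


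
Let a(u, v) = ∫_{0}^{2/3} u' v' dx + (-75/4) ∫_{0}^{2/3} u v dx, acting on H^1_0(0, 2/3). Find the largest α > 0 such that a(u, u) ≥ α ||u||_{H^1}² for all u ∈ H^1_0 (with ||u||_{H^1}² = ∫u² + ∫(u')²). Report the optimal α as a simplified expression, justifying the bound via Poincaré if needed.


α = 3*(-25 + 3*π^2)/(4 + 9*π^2)

Coercivity of a(·,·) on H^1_0(0, 2/3) means a(u, u) ≥ α ||u||_{H^1}² for every u ∈ H^1_0.
The interval has length L = 2/3, and Poincaré/coercivity depend only on L. Here a(u, u) = ∫(u')² + (-75/4)·∫u².
Here c = -75/4 < 0 with |c| < (π/L)² = 9*π^2/4, so coercivity still holds. The condition a(u,u) ≥ α||u||_{H^1}² reads (1−α)∫(u')² ≥ (α−c)∫u². Any admissible α is ≤ 1 (rapidly oscillating u have ∫u²/∫(u')² → 0), and α = 1 would force 0 ≥ (1−c)∫u², impossible since c < 1; so 1−α > 0. By the sharp Poincaré inequality on H^1_0 of an interval of length L, ∫(u')² ≥ (π/L)²∫u² with equality for the first sine mode sin(π(x−x₀)/L) (x₀ the left endpoint), so the inequality holds for all u iff (1−α)(π/L)² ≥ α − c, i.e. α ≤ ((π/L)² + c)/((π/L)² + 1) = (1 + c(L/π)²)/(1 + (L/π)²). (Direct route, valid since c ≤ 0: Poincaré gives c∫u² ≥ c(L/π)²∫(u')², so a(u,u) ≥ (1 + c(L/π)²)∫(u')², while ||u||_{H^1}² ≤ (1 + (L/π)²)∫(u')²; dividing yields the same α.) With (π/L)² = 9*π^2/4 and c = -75/4, the largest admissible constant is α = ((π/L)² + c)/((π/L)² + 1).
Simplifying, α = 3*(-25 + 3*π^2)/(4 + 9*π^2).


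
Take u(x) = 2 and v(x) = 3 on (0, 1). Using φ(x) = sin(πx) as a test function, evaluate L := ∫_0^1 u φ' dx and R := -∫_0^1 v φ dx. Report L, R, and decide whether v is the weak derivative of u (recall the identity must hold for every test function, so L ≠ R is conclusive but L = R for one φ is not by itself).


LHS = 0, RHS = -6/π. No, v is not the weak derivative of u.

u(x) = 2, classical derivative u'(x) = 0.
φ(x) = sin(πx), so φ'(x) = π*cos(π*x).
Note φ(0) = φ(1) = 0, so the boundary term u·φ vanishes.
LHS = ∫_0^1 u(x) φ'(x) dx = ∫_0^1 (2*π*cos(π*x)) dx. Term by term:
  ∫_0^1 2*π*cos(π*x) dx = 0.
So LHS = 0.
∫_0^1 v(x) φ(x) dx = ∫_0^1 (3*sin(π*x)) dx. Term by term:
  ∫_0^1 3*sin(π*x) dx = 6/π.
So RHS = -∫_0^1 v(x) φ(x) dx = -6/π.
LHS − RHS = 6/π ≠ 0, so the identity fails.
(For a valid weak derivative the identity must hold for EVERY test function, in particular this one. The failure shows v is NOT the weak derivative of u.)
Correct weak derivative would be u'(x) = 0.


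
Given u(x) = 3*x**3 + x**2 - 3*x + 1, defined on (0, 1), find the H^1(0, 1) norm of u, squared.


||u||_{H^1}^2 = 423/35

The H^1 norm (squared) on an interval (0, L) is
  ||u||_{H^1}^2 = ∫_0^L u(x)^2 dx + ∫_0^L u'(x)^2 dx.
Compute u'(x) = 9*x**2 + 2*x - 3.
Then u(x)^2 = 9*x**6 + 6*x**5 - 17*x**4 + 11*x**2 - 6*x + 1 and u'(x)^2 = 81*x**4 + 36*x**3 - 50*x**2 - 12*x + 9.
Integrate each monomial from 0 to 1 using ∫_0^1 c·x^n dx = c·1^(n+1)/(n+1):
  ∫_0^1 u(x)^2 dx = ∫_0^1 (9*x^6 + 6*x^5 - 17*x^4 + 11*x^2 - 6*x + 1) dx. Term by term:
    ∫_0^1 9*x^6 dx = 9/7;  ∫_0^1 6*x^5 dx = 1;  ∫_0^1 -17*x^4 dx = -17/5;
    ∫_0^1 11*x^2 dx = 11/3;  ∫_0^1 -6*x dx = -3;  ∫_0^1 1 dx = 1.
  Sum: 9/7 + 1 − 17/5 + 11/3 − 3 + 1 = 58/105.
  ∫_0^1 u'(x)^2 dx = ∫_0^1 (81*x^4 + 36*x^3 - 50*x^2 - 12*x + 9) dx. Term by term:
    ∫_0^1 81*x^4 dx = 81/5;  ∫_0^1 36*x^3 dx = 9;  ∫_0^1 -50*x^2 dx = -50/3;
    ∫_0^1 -12*x dx = -6;  ∫_0^1 9 dx = 9.
  Sum: 81/5 + 9 − 50/3 − 6 + 9 = 173/15.
Adding: ||u||_{H^1}^2 = 58/105 + 173/15 = 423/35.


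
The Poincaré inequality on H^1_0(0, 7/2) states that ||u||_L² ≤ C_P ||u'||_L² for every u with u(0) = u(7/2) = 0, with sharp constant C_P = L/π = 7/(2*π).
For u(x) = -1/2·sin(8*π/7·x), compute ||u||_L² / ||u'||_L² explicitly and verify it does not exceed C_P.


||u||_L² / ||u'||_L² = 7/(8*π) < C_P = 7/(2*π).

u(x) = -1/2·sin(8*π/7·x), so u'(x) = -4*π*cos(8*π*x/7)/7.
Writing u(x) = A·sin(kπx/L) with A = -1/2 and k = 4, use ∫_0^L sin²(kπx/L) dx = L/2 and ∫_0^L cos²(kπx/L) dx = L/2.
u² = 1/4·sin²(8*π/7·x) and (u')² = 16*π^2/49·cos²(8*π/7·x), and each of sin², cos² integrates to L/2 = 7/4 over (0, 7/2).
∫_0^7/2 u² dx = 7/16, so ||u||_L² = sqrt(7)/4.
∫_0^7/2 (u')² dx = 4*π^2/7, so ||u'||_L² = 2*sqrt(7)*π/7.
Ratio ||u||_L² / ||u'||_L² = 7/(8*π).
Sharp Poincaré constant on H^1_0(0, 7/2) is C_P = L/π = 7/(2*π), achieved by sin(2*π/7·x).
This is the k = 4 harmonic; the ratio L/(kπ) is strictly less than C_P = L/π, consistent with the sharp inequality ||u||_L² ≤ C_P ||u'||_L².


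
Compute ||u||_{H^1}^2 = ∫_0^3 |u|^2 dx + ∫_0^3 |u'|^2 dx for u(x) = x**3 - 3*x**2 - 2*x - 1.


||u||_{H^1}^2 = 12903/70

The H^1 norm (squared) on an interval (0, L) is
  ||u||_{H^1}^2 = ∫_0^L u(x)^2 dx + ∫_0^L u'(x)^2 dx.
Compute u'(x) = 3*x**2 - 6*x - 2.
Then u(x)^2 = x**6 - 6*x**5 + 5*x**4 + 10*x**3 + 10*x**2 + 4*x + 1 and u'(x)^2 = 9*x**4 - 36*x**3 + 24*x**2 + 24*x + 4.
Integrate each monomial from 0 to 3 using ∫_0^3 c·x^n dx = c·3^(n+1)/(n+1):
  ∫_0^3 u(x)^2 dx = ∫_0^3 (x^6 - 6*x^5 + 5*x^4 + 10*x^3 + 10*x^2 + 4*x + 1) dx. Term by term:
    ∫_0^3 x^6 dx = 2187/7;  ∫_0^3 -6*x^5 dx = -729;  ∫_0^3 5*x^4 dx = 243;
    ∫_0^3 10*x^3 dx = 405/2;  ∫_0^3 10*x^2 dx = 90;  ∫_0^3 4*x dx = 18;
    ∫_0^3 1 dx = 3.
  Sum: 2187/7 − 729 + 243 + 405/2 + 90 + 18 + 3 = 1959/14.
  ∫_0^3 u'(x)^2 dx = ∫_0^3 (9*x^4 - 36*x^3 + 24*x^2 + 24*x + 4) dx. Term by term:
    ∫_0^3 9*x^4 dx = 2187/5;  ∫_0^3 -36*x^3 dx = -729;  ∫_0^3 24*x^2 dx = 216;
    ∫_0^3 24*x dx = 108;  ∫_0^3 4 dx = 12.
  Sum: 2187/5 − 729 + 216 + 108 + 12 = 222/5.
Adding: ||u||_{H^1}^2 = 1959/14 + 222/5 = 12903/70.


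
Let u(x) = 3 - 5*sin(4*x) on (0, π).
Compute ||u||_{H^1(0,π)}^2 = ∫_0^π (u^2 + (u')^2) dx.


||u||_{H^1(0,π)}^2 = 443*π/2

u'(x) = -20*cos(4*x).
Expand u² and (u')² and integrate term by term on (0, π), using: for integers n ≥ 1, ∫_0^π sin²(nx) dx = ∫_0^π cos²(nx) dx = π/2; for n ≠ n', ∫_0^π sin(nx)sin(n'x) dx = ∫_0^π cos(nx)cos(n'x) dx = 0; and by product-to-sum, ∫_0^π sin(nx)cos(n'x) dx = ½∫_0^π [sin((n+n')x) + sin((n−n')x)] dx, which is 0 when n+n' is even and 2n/(n²−n'²) when n+n' is odd (it need not vanish on (0, π)). For the constant mode: ∫_0^π 1 dx = π, ∫_0^π cos(nx) dx = 0, ∫_0^π sin(nx) dx = (1−(−1)^n)/n.
  u² squared terms: (3)²·∫1 dx = 9·π = 9*π;  (-5)²·∫sin(4x)² dx = 25·π/2 = 25*π/2.
  u² cross terms: 2·(3)·(-5)·∫1·sin(4x) dx = -30·(0) = 0.
  So ∫_0^π u² dx = 9*π + 25*π/2 + 0 = 43*π/2.
  (u')² squared terms: (-20)²·∫cos(4x)² dx = 400·π/2 = 200*π.
  So ∫_0^π (u')² dx = 200*π.
||u||_{H^1}^2 = (43*π/2) + (200*π) = 443*π/2.


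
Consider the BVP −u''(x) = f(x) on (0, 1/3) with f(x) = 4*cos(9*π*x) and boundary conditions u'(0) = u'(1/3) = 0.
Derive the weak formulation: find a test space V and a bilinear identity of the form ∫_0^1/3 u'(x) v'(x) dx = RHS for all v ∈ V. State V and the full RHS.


V = H^1(0, 1/3) (no boundary constraint on v; u is determined up to an additive constant); weak form: ∫_0^1/3 u'v' dx = ∫_0^1/3 (4*cos(9*π*x)) v dx for all v ∈ V.

Multiply both sides by a test function v and integrate from 0 to 1/3:
  ∫_0^1/3 −u''(x) v(x) dx = ∫_0^1/3 f(x) v(x) dx.
Integrate the LHS by parts once:
  ∫_0^1/3 −u'' v dx = −[u'(x) v(x)]_0^1/3 + ∫_0^1/3 u'(x) v'(x) dx.
Thus ∫_0^1/3 u'(x) v'(x) dx = ∫_0^1/3 f(x) v(x) dx + [u'(x) v(x)]_0^1/3.
Choose V so that boundary terms are either known or forced to vanish.
u has homogeneous Neumann: u'(0) = u'(1/3) = 0. So [u' v]_0^1/3 = 0·v(1/3) − 0·v(0) = 0 for any v; take V = H^1(0, 1/3).
Weak formulation: find u (satisfying any essential BC) such that ∫_0^1/3 u'(x) v'(x) dx = ∫_0^1/3 f v dx for all v ∈ V (homogeneous Neumann, so boundary terms vanish).
Substituting f(x) = 4*cos(9*π*x), the right-hand side is ∫_0^1/3 (4*cos(9*π*x)) v dx.
Compatibility check (pure Neumann): taking v ≡ 1 ∈ V gives 0 = ∫_0^1/3 f dx + (0) − (0), i.e. ∫_0^1/3 f dx must equal u'(0) − u'(1/3) = 0. Indeed ∫_0^1/3 (4*cos(9*π*x)) dx = 0, so the data are compatible. The solution is then unique only up to an additive constant (fix it e.g. by requiring ∫_0^1/3 u dx = 0).


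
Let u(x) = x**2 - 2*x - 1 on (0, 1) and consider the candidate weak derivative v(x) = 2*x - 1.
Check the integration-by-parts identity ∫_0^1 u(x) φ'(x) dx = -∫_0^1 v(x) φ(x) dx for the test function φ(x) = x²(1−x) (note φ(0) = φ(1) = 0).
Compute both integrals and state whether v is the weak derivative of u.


LHS = 1/15, RHS = -1/60. No, v is not the weak derivative of u.

u(x) = x**2 - 2*x - 1, classical derivative u'(x) = 2*x - 2.
φ(x) = x²(1−x), so φ'(x) = x*(2 - 3*x).
Note φ(0) = φ(1) = 0, so the boundary term u·φ vanishes.
LHS = ∫_0^1 u(x) φ'(x) dx = ∫_0^1 (-3*x^4 + 8*x^3 - x^2 - 2*x) dx. Term by term:
  ∫_0^1 -3*x^4 dx = -3/5;  ∫_0^1 8*x^3 dx = 2;  ∫_0^1 -x^2 dx = -1/3;
  ∫_0^1 -2*x dx = -1.
Sum: -3/5 + 2 − 1/3 − 1 = 1/15.
So LHS = 1/15.
∫_0^1 v(x) φ(x) dx = ∫_0^1 (-2*x^4 + 3*x^3 - x^2) dx. Term by term:
  ∫_0^1 -2*x^4 dx = -2/5;  ∫_0^1 3*x^3 dx = 3/4;  ∫_0^1 -x^2 dx = -1/3.
Sum: -2/5 + 3/4 − 1/3 = 1/60.
So RHS = -∫_0^1 v(x) φ(x) dx = -1/60.
LHS − RHS = 1/12 ≠ 0, so the identity fails.
(For a valid weak derivative the identity must hold for EVERY test function, in particular this one. The failure shows v is NOT the weak derivative of u.)
Correct weak derivative would be u'(x) = 2*x - 2.


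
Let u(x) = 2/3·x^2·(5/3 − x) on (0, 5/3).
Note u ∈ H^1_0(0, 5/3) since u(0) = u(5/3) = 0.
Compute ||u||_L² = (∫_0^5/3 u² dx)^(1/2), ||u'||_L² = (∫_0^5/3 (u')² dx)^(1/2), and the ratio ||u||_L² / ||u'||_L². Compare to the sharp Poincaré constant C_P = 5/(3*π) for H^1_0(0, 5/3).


||u||_L² / ||u'||_L² = 5*sqrt(14)/42 < C_P = 5/(3*π).

u(x) = 2/3·x^2·(5/3 − x), so u'(x) = 2*x*(10 - 9*x)/9.
u(x) = 2/3·x^2·(5/3 − x) vanishes at x = 0 and x = 5/3, so u ∈ H^1_0(0, 5/3). Differentiate via the product rule and integrate the resulting polynomials term by term.
  ∫_0^5/3 u² dx = ∫_0^5/3 (4*x^6/9 - 40*x^5/27 + 100*x^4/81) dx. Term by term:
    ∫_0^5/3 4*x^6/9 dx = 312500/137781;  ∫_0^5/3 -40*x^5/27 dx = -312500/59049;  ∫_0^5/3 100*x^4/81 dx = 62500/19683.
  Sum: 312500/137781 − 312500/59049 + 62500/19683 = 62500/413343.
  ∫_0^5/3 (u')² dx = ∫_0^5/3 (4*x^4 - 80*x^3/9 + 400*x^2/81) dx. Term by term:
    ∫_0^5/3 4*x^4 dx = 2500/243;  ∫_0^5/3 -80*x^3/9 dx = -12500/729;  ∫_0^5/3 400*x^2/81 dx = 50000/6561.
  Sum: 2500/243 − 12500/729 + 50000/6561 = 5000/6561.
∫_0^5/3 u² dx = 62500/413343, so ||u||_L² = 250*sqrt(7)/1701.
∫_0^5/3 (u')² dx = 5000/6561, so ||u'||_L² = 50*sqrt(2)/81.
Ratio ||u||_L² / ||u'||_L² = 5*sqrt(14)/42.
Sharp Poincaré constant on H^1_0(0, 5/3) is C_P = L/π = 5/(3*π), achieved by sin(3*π/5·x).
A polynomial bump cannot attain the sharp Poincaré constant (only the first sine eigenfunction does), so the ratio is strictly less than C_P, consistent with ||u||_L² ≤ C_P ||u'||_L².


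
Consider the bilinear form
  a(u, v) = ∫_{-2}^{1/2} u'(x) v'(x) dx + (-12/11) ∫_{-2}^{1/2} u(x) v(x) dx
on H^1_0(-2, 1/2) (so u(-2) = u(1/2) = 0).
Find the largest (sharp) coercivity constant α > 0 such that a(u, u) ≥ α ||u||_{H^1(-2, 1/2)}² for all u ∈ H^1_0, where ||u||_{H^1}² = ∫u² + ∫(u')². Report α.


α = 4*(-75 + 11*π^2)/(11*(25 + 4*π^2))

Coercivity of a(·,·) on H^1_0(-2, 1/2) means a(u, u) ≥ α ||u||_{H^1}² for every u ∈ H^1_0.
The interval has length L = 5/2, and Poincaré/coercivity depend only on L. Here a(u, u) = ∫(u')² + (-12/11)·∫u².
Here c = -12/11 < 0 with |c| < (π/L)² = 4*π^2/25, so coercivity still holds. The condition a(u,u) ≥ α||u||_{H^1}² reads (1−α)∫(u')² ≥ (α−c)∫u². Any admissible α is ≤ 1 (rapidly oscillating u have ∫u²/∫(u')² → 0), and α = 1 would force 0 ≥ (1−c)∫u², impossible since c < 1; so 1−α > 0. By the sharp Poincaré inequality on H^1_0 of an interval of length L, ∫(u')² ≥ (π/L)²∫u² with equality for the first sine mode sin(π(x−x₀)/L) (x₀ the left endpoint), so the inequality holds for all u iff (1−α)(π/L)² ≥ α − c, i.e. α ≤ ((π/L)² + c)/((π/L)² + 1) = (1 + c(L/π)²)/(1 + (L/π)²). (Direct route, valid since c ≤ 0: Poincaré gives c∫u² ≥ c(L/π)²∫(u')², so a(u,u) ≥ (1 + c(L/π)²)∫(u')², while ||u||_{H^1}² ≤ (1 + (L/π)²)∫(u')²; dividing yields the same α.) With (π/L)² = 4*π^2/25 and c = -12/11, the largest admissible constant is α = ((π/L)² + c)/((π/L)² + 1).
Simplifying, α = 4*(-75 + 11*π^2)/(11*(25 + 4*π^2)).


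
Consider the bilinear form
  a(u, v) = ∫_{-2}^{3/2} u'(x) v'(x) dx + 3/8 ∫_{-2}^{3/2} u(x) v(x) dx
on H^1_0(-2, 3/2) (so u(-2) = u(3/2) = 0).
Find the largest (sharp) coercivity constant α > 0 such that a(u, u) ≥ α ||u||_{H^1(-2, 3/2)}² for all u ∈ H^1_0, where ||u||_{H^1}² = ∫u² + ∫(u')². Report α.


α = (147 + 32*π^2)/(8*(4*π^2 + 49))

Coercivity of a(·,·) on H^1_0(-2, 3/2) means a(u, u) ≥ α ||u||_{H^1}² for every u ∈ H^1_0.
The interval has length L = 7/2, and Poincaré/coercivity depend only on L. Here a(u, u) = ∫(u')² + (3/8)·∫u².
Here 0 < c = 3/8 < 1. The condition a(u,u) ≥ α||u||_{H^1}² reads (1−α)∫(u')² ≥ (α−c)∫u². Any admissible α is ≤ 1 (rapidly oscillating u have ∫u²/∫(u')² → 0), and α = 1 would force 0 ≥ (1−c)∫u², impossible since c < 1; so 1−α > 0. By the sharp Poincaré inequality on H^1_0 of an interval of length L, ∫(u')² ≥ (π/L)²∫u² with equality for the first sine mode sin(π(x−x₀)/L) (x₀ the left endpoint), so the inequality holds for all u iff (1−α)(π/L)² ≥ α − c, i.e. α ≤ ((π/L)² + c)/((π/L)² + 1) = (1 + c(L/π)²)/(1 + (L/π)²). With (π/L)² = 4*π^2/49 and c = 3/8, the largest admissible constant is α = ((π/L)² + c)/((π/L)² + 1).
Simplifying, α = (147 + 32*π^2)/(8*(4*π^2 + 49)).


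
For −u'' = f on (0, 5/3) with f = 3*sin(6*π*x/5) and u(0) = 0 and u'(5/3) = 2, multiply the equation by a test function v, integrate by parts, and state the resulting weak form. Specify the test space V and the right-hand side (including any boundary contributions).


V = {v ∈ H^1(0, 5/3) : v(0) = 0} (test functions vanish at x = 0 where u is specified); weak form: ∫_0^5/3 u'v' dx = ∫_0^5/3 (3*sin(6*π*x/5)) v dx + 2·v(5/3) for all v ∈ V.

Multiply both sides by a test function v and integrate from 0 to 5/3:
  ∫_0^5/3 −u''(x) v(x) dx = ∫_0^5/3 f(x) v(x) dx.
Integrate the LHS by parts once:
  ∫_0^5/3 −u'' v dx = −[u'(x) v(x)]_0^5/3 + ∫_0^5/3 u'(x) v'(x) dx.
Thus ∫_0^5/3 u'(x) v'(x) dx = ∫_0^5/3 f(x) v(x) dx + [u'(x) v(x)]_0^5/3.
Choose V so that boundary terms are either known or forced to vanish.
Mixed BC: u(0) = 0 (Dirichlet) and u'(5/3) = 2 (Neumann). Define V = {v ∈ H^1(0, 5/3) : v(0) = 0}. Then [u' v]_0^5/3 = u'(5/3)·v(5/3) − u'(0)·0 = 2·v(5/3).
Weak formulation: find u (satisfying any essential BC) such that ∫_0^5/3 u'(x) v'(x) dx = ∫_0^5/3 f v dx + 2·v(5/3) for all v ∈ V (Dirichlet at 0 absorbed into V; Neumann datum at x = 5/3 contributes the boundary term).
Substituting f(x) = 3*sin(6*π*x/5), the right-hand side is ∫_0^5/3 (3*sin(6*π*x/5)) v dx + 2·v(5/3).


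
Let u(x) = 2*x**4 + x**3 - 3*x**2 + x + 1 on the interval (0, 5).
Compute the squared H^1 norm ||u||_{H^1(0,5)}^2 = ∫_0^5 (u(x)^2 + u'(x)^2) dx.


||u||_{H^1}^2 = 217646635/126

The H^1 norm (squared) on an interval (0, L) is
  ||u||_{H^1}^2 = ∫_0^L u(x)^2 dx + ∫_0^L u'(x)^2 dx.
Compute u'(x) = 8*x**3 + 3*x**2 - 6*x + 1.
Then u(x)^2 = 4*x**8 + 4*x**7 - 11*x**6 - 2*x**5 + 15*x**4 - 4*x**3 - 5*x**2 + 2*x + 1 and u'(x)^2 = 64*x**6 + 48*x**5 - 87*x**4 - 20*x**3 + 42*x**2 - 12*x + 1.
Integrate each monomial from 0 to 5 using ∫_0^5 c·x^n dx = c·5^(n+1)/(n+1):
  ∫_0^5 u(x)^2 dx = ∫_0^5 (4*x^8 + 4*x^7 - 11*x^6 - 2*x^5 + 15*x^4 - 4*x^3 - 5*x^2 + 2*x + 1) dx. Term by term:
    ∫_0^5 4*x^8 dx = 7812500/9;  ∫_0^5 4*x^7 dx = 390625/2;  ∫_0^5 -11*x^6 dx = -859375/7;
    ∫_0^5 -2*x^5 dx = -15625/3;  ∫_0^5 15*x^4 dx = 9375;  ∫_0^5 -4*x^3 dx = -625;
    ∫_0^5 -5*x^2 dx = -625/3;  ∫_0^5 2*x dx = 25;  ∫_0^5 1 dx = 5.
  Sum: 7812500/9 + 390625/2 − 859375/7 − 15625/3 + 9375 − 625 − 625/3 + 25 + 5 = 118939405/126.
  ∫_0^5 u'(x)^2 dx = ∫_0^5 (64*x^6 + 48*x^5 - 87*x^4 - 20*x^3 + 42*x^2 - 12*x + 1) dx. Term by term:
    ∫_0^5 64*x^6 dx = 5000000/7;  ∫_0^5 48*x^5 dx = 125000;  ∫_0^5 -87*x^4 dx = -54375;
    ∫_0^5 -20*x^3 dx = -3125;  ∫_0^5 42*x^2 dx = 1750;  ∫_0^5 -12*x dx = -150;
    ∫_0^5 1 dx = 5.
  Sum: 5000000/7 + 125000 − 54375 − 3125 + 1750 − 150 + 5 = 5483735/7.
Adding: ||u||_{H^1}^2 = 118939405/126 + 5483735/7 = 217646635/126.


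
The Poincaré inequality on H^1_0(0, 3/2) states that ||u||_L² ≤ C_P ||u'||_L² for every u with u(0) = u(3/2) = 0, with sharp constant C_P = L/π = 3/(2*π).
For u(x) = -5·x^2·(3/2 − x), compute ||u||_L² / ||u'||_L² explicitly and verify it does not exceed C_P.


||u||_L² / ||u'||_L² = 3*sqrt(14)/28 < C_P = 3/(2*π).

u(x) = -5·x^2·(3/2 − x), so u'(x) = 15*x*(x - 1).
u(x) = -5·x^2·(3/2 − x) vanishes at x = 0 and x = 3/2, so u ∈ H^1_0(0, 3/2). Differentiate via the product rule and integrate the resulting polynomials term by term.
  ∫_0^3/2 u² dx = ∫_0^3/2 (25*x^6 - 75*x^5 + 225*x^4/4) dx. Term by term:
    ∫_0^3/2 25*x^6 dx = 54675/896;  ∫_0^3/2 -75*x^5 dx = -18225/128;  ∫_0^3/2 225*x^4/4 dx = 10935/128.
  Sum: 54675/896 − 18225/128 + 10935/128 = 3645/896.
  ∫_0^3/2 (u')² dx = ∫_0^3/2 (225*x^4 - 450*x^3 + 225*x^2) dx. Term by term:
    ∫_0^3/2 225*x^4 dx = 10935/32;  ∫_0^3/2 -450*x^3 dx = -18225/32;  ∫_0^3/2 225*x^2 dx = 2025/8.
  Sum: 10935/32 − 18225/32 + 2025/8 = 405/16.
∫_0^3/2 u² dx = 3645/896, so ||u||_L² = 27*sqrt(70)/112.
∫_0^3/2 (u')² dx = 405/16, so ||u'||_L² = 9*sqrt(5)/4.
Ratio ||u||_L² / ||u'||_L² = 3*sqrt(14)/28.
Sharp Poincaré constant on H^1_0(0, 3/2) is C_P = L/π = 3/(2*π), achieved by sin(2*π/3·x).
A polynomial bump cannot attain the sharp Poincaré constant (only the first sine eigenfunction does), so the ratio is strictly less than C_P, consistent with ||u||_L² ≤ C_P ||u'||_L².


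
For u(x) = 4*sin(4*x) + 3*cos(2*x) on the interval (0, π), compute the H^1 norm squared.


||u||_{H^1(0,π)}^2 = 317*π/2

u'(x) = -6*sin(2*x) + 16*cos(4*x).
Expand u² and (u')² and integrate term by term on (0, π), using: for integers n ≥ 1, ∫_0^π sin²(nx) dx = ∫_0^π cos²(nx) dx = π/2; for n ≠ n', ∫_0^π sin(nx)sin(n'x) dx = ∫_0^π cos(nx)cos(n'x) dx = 0; and by product-to-sum, ∫_0^π sin(nx)cos(n'x) dx = ½∫_0^π [sin((n+n')x) + sin((n−n')x)] dx, which is 0 when n+n' is even and 2n/(n²−n'²) when n+n' is odd (it need not vanish on (0, π)).
  u² squared terms: (3)²·∫cos(2x)² dx = 9·π/2 = 9*π/2;  (4)²·∫sin(4x)² dx = 16·π/2 = 8*π.
  u² cross terms: 2·(3)·(4)·∫cos(2x)·sin(4x) dx = 24·(0) = 0.
  So ∫_0^π u² dx = 9*π/2 + 8*π + 0 = 25*π/2.
  (u')² squared terms: (-6)²·∫sin(2x)² dx = 36·π/2 = 18*π;  (16)²·∫cos(4x)² dx = 256·π/2 = 128*π.
  (u')² cross terms: 2·(-6)·(16)·∫sin(2x)·cos(4x) dx = -192·(0) = 0.
  So ∫_0^π (u')² dx = 18*π + 128*π + 0 = 146*π.
||u||_{H^1}^2 = (25*π/2) + (146*π) = 317*π/2.


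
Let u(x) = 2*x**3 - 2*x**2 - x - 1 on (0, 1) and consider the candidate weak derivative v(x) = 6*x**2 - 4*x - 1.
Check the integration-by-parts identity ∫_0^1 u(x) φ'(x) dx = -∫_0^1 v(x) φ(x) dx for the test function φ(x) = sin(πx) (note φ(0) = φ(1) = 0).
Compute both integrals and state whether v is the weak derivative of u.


LHS = 24/π^3, RHS = 24/π^3. Yes, v = u' weakly.

u(x) = 2*x**3 - 2*x**2 - x - 1, classical derivative u'(x) = 6*x**2 - 4*x - 1.
φ(x) = sin(πx), so φ'(x) = π*cos(π*x).
Note φ(0) = φ(1) = 0, so the boundary term u·φ vanishes.
LHS = ∫_0^1 u(x) φ'(x) dx = ∫_0^1 (2*π*x^3*cos(π*x) - 2*π*x^2*cos(π*x) - π*x*cos(π*x) - π*cos(π*x)) dx. Term by term:
  ∫_0^1 -π*cos(π*x) dx = 0;  ∫_0^1 -π*x*cos(π*x) dx = 2/π;  ∫_0^1 -2*π*x^2*cos(π*x) dx = 4/π;
  ∫_0^1 2*π*x^3*cos(π*x) dx = -6/π + 24/π^3.
Sum: 0 + 2/π + 4/π + -6/π + 24/π^3 = 24/π^3.
So LHS = 24/π^3.
∫_0^1 v(x) φ(x) dx = ∫_0^1 (6*x^2*sin(π*x) - 4*x*sin(π*x) - sin(π*x)) dx. Term by term:
  ∫_0^1 -sin(π*x) dx = -2/π;  ∫_0^1 -4*x*sin(π*x) dx = -4/π;  ∫_0^1 6*x^2*sin(π*x) dx = -24/π^3 + 6/π.
Sum: -2/π − 4/π + -24/π^3 + 6/π = -24/π^3.
So RHS = -∫_0^1 v(x) φ(x) dx = 24/π^3.
LHS = RHS, so the identity holds for this test φ.
Moreover u is smooth here and v(x) = u'(x) = 6*x**2 - 4*x - 1 pointwise, so the identity holds for every test function. Hence v is the weak derivative of u.


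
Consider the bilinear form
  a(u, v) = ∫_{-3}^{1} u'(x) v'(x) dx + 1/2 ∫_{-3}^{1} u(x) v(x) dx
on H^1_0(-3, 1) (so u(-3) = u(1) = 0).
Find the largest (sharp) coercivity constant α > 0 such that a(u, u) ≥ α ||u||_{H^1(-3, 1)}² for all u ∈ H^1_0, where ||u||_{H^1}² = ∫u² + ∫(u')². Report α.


α = (8 + π^2)/(π^2 + 16)

Coercivity of a(·,·) on H^1_0(-3, 1) means a(u, u) ≥ α ||u||_{H^1}² for every u ∈ H^1_0.
The interval has length L = 4, and Poincaré/coercivity depend only on L. Here a(u, u) = ∫(u')² + (1/2)·∫u².
Here 0 < c = 1/2 < 1. The condition a(u,u) ≥ α||u||_{H^1}² reads (1−α)∫(u')² ≥ (α−c)∫u². Any admissible α is ≤ 1 (rapidly oscillating u have ∫u²/∫(u')² → 0), and α = 1 would force 0 ≥ (1−c)∫u², impossible since c < 1; so 1−α > 0. By the sharp Poincaré inequality on H^1_0 of an interval of length L, ∫(u')² ≥ (π/L)²∫u² with equality for the first sine mode sin(π(x−x₀)/L) (x₀ the left endpoint), so the inequality holds for all u iff (1−α)(π/L)² ≥ α − c, i.e. α ≤ ((π/L)² + c)/((π/L)² + 1) = (1 + c(L/π)²)/(1 + (L/π)²). With (π/L)² = π^2/16 and c = 1/2, the largest admissible constant is α = ((π/L)² + c)/((π/L)² + 1).
Simplifying, α = (8 + π^2)/(π^2 + 16).


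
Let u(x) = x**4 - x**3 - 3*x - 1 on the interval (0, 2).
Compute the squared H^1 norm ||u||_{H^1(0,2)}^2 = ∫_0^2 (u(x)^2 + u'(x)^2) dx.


||u||_{H^1}^2 = 26128/315

The H^1 norm (squared) on an interval (0, L) is
  ||u||_{H^1}^2 = ∫_0^L u(x)^2 dx + ∫_0^L u'(x)^2 dx.
Compute u'(x) = 4*x**3 - 3*x**2 - 3.
Then u(x)^2 = x**8 - 2*x**7 + x**6 - 6*x**5 + 4*x**4 + 2*x**3 + 9*x**2 + 6*x + 1 and u'(x)^2 = 16*x**6 - 24*x**5 + 9*x**4 - 24*x**3 + 18*x**2 + 9.
Integrate each monomial from 0 to 2 using ∫_0^2 c·x^n dx = c·2^(n+1)/(n+1):
  ∫_0^2 u(x)^2 dx = ∫_0^2 (x^8 - 2*x^7 + x^6 - 6*x^5 + 4*x^4 + 2*x^3 + 9*x^2 + 6*x + 1) dx. Term by term:
    ∫_0^2 x^8 dx = 512/9;  ∫_0^2 -2*x^7 dx = -64;  ∫_0^2 x^6 dx = 128/7;
    ∫_0^2 -6*x^5 dx = -64;  ∫_0^2 4*x^4 dx = 128/5;  ∫_0^2 2*x^3 dx = 8;
    ∫_0^2 9*x^2 dx = 24;  ∫_0^2 6*x dx = 12;  ∫_0^2 1 dx = 2.
  Sum: 512/9 − 64 + 128/7 − 64 + 128/5 + 8 + 24 + 12 + 2 = 5914/315.
  ∫_0^2 u'(x)^2 dx = ∫_0^2 (16*x^6 - 24*x^5 + 9*x^4 - 24*x^3 + 18*x^2 + 9) dx. Term by term:
    ∫_0^2 16*x^6 dx = 2048/7;  ∫_0^2 -24*x^5 dx = -256;  ∫_0^2 9*x^4 dx = 288/5;
    ∫_0^2 -24*x^3 dx = -96;  ∫_0^2 18*x^2 dx = 48;  ∫_0^2 9 dx = 18.
  Sum: 2048/7 − 256 + 288/5 − 96 + 48 + 18 = 2246/35.
Adding: ||u||_{H^1}^2 = 5914/315 + 2246/35 = 26128/315.


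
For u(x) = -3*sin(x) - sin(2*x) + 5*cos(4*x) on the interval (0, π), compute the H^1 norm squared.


||u||_{H^1(0,π)}^2 = 68 + 224*π

u'(x) = -20*sin(4*x) - 3*cos(x) - 2*cos(2*x).
Expand u² and (u')² and integrate term by term on (0, π), using: for integers n ≥ 1, ∫_0^π sin²(nx) dx = ∫_0^π cos²(nx) dx = π/2; for n ≠ n', ∫_0^π sin(nx)sin(n'x) dx = ∫_0^π cos(nx)cos(n'x) dx = 0; and by product-to-sum, ∫_0^π sin(nx)cos(n'x) dx = ½∫_0^π [sin((n+n')x) + sin((n−n')x)] dx, which is 0 when n+n' is even and 2n/(n²−n'²) when n+n' is odd (it need not vanish on (0, π)).
  u² squared terms: (-1)²·∫sin(2x)² dx = 1·π/2 = π/2;  (-3)²·∫sin(x)² dx = 9·π/2 = 9*π/2;  (5)²·∫cos(4x)² dx = 25·π/2 = 25*π/2.
  u² cross terms: 2·(-1)·(-3)·∫sin(2x)·sin(x) dx = 6·(0) = 0;  2·(-1)·(5)·∫sin(2x)·cos(4x) dx = -10·(0) = 0;  2·(-3)·(5)·∫sin(x)·cos(4x) dx = -30·(-2/15) = 4.
  So ∫_0^π u² dx = π/2 + 9*π/2 + 25*π/2 + 0 + 0 + 4 = 4 + 35*π/2.
  (u')² squared terms: (-20)²·∫sin(4x)² dx = 400·π/2 = 200*π;  (-3)²·∫cos(x)² dx = 9·π/2 = 9*π/2;  (-2)²·∫cos(2x)² dx = 4·π/2 = 2*π.
  (u')² cross terms: 2·(-20)·(-3)·∫sin(4x)·cos(x) dx = 120·(8/15) = 64;  2·(-20)·(-2)·∫sin(4x)·cos(2x) dx = 80·(0) = 0;  2·(-3)·(-2)·∫cos(x)·cos(2x) dx = 12·(0) = 0.
  So ∫_0^π (u')² dx = 200*π + 9*π/2 + 2*π + 64 + 0 + 0 = 64 + 413*π/2.
||u||_{H^1}^2 = (4 + 35*π/2) + (64 + 413*π/2) = 68 + 224*π.


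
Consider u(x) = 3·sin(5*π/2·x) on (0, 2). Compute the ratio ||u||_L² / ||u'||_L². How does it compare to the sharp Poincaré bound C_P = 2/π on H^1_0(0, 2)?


||u||_L² / ||u'||_L² = 2/(5*π) < C_P = 2/π.

u(x) = 3·sin(5*π/2·x), so u'(x) = 15*π*cos(5*π*x/2)/2.
Writing u(x) = A·sin(kπx/L) with A = 3 and k = 5, use ∫_0^L sin²(kπx/L) dx = L/2 and ∫_0^L cos²(kπx/L) dx = L/2.
u² = 9·sin²(5*π/2·x) and (u')² = 225*π^2/4·cos²(5*π/2·x), and each of sin², cos² integrates to L/2 = 1 over (0, 2).
∫_0^2 u² dx = 9, so ||u||_L² = 3.
∫_0^2 (u')² dx = 225*π^2/4, so ||u'||_L² = 15*π/2.
Ratio ||u||_L² / ||u'||_L² = 2/(5*π).
Sharp Poincaré constant on H^1_0(0, 2) is C_P = L/π = 2/π, achieved by sin(π/2·x).
This is the k = 5 harmonic; the ratio L/(kπ) is strictly less than C_P = L/π, consistent with the sharp inequality ||u||_L² ≤ C_P ||u'||_L².


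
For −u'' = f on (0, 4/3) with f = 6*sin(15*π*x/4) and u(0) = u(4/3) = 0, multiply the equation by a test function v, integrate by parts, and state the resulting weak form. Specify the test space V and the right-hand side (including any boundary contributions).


V = H^1_0(0, 4/3) (so v(0) = v(4/3) = 0); weak form: ∫_0^4/3 u'v' dx = ∫_0^4/3 (6*sin(15*π*x/4)) v dx for all v ∈ V.

Multiply both sides by a test function v and integrate from 0 to 4/3:
  ∫_0^4/3 −u''(x) v(x) dx = ∫_0^4/3 f(x) v(x) dx.
Integrate the LHS by parts once:
  ∫_0^4/3 −u'' v dx = −[u'(x) v(x)]_0^4/3 + ∫_0^4/3 u'(x) v'(x) dx.
Thus ∫_0^4/3 u'(x) v'(x) dx = ∫_0^4/3 f(x) v(x) dx + [u'(x) v(x)]_0^4/3.
Choose V so that boundary terms are either known or forced to vanish.
u is Dirichlet: u(0) = u(4/3) = 0. Let V = H^1_0(0, 4/3); then v(0) = v(4/3) = 0, and [u' v]_0^4/3 = 0.
Weak formulation: find u (satisfying any essential BC) such that ∫_0^4/3 u'(x) v'(x) dx = ∫_0^4/3 f v dx for all v ∈ V.
Substituting f(x) = 6*sin(15*π*x/4), the right-hand side is ∫_0^4/3 (6*sin(15*π*x/4)) v dx.


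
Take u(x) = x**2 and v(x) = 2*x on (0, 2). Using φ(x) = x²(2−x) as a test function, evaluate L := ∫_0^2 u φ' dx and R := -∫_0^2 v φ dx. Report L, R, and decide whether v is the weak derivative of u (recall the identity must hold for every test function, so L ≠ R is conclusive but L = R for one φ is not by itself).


LHS = -16/5, RHS = -16/5. Yes, v = u' weakly.

u(x) = x**2, classical derivative u'(x) = 2*x.
φ(x) = x²(2−x), so φ'(x) = x*(4 - 3*x).
Note φ(0) = φ(2) = 0, so the boundary term u·φ vanishes.
LHS = ∫_0^2 u(x) φ'(x) dx = ∫_0^2 (-3*x^4 + 4*x^3) dx. Term by term:
  ∫_0^2 -3*x^4 dx = -96/5;  ∫_0^2 4*x^3 dx = 16.
Sum: -96/5 + 16 = -16/5.
So LHS = -16/5.
∫_0^2 v(x) φ(x) dx = ∫_0^2 (-2*x^4 + 4*x^3) dx. Term by term:
  ∫_0^2 -2*x^4 dx = -64/5;  ∫_0^2 4*x^3 dx = 16.
Sum: -64/5 + 16 = 16/5.
So RHS = -∫_0^2 v(x) φ(x) dx = -16/5.
LHS = RHS, so the identity holds for this test φ.
Moreover u is smooth here and v(x) = u'(x) = 2*x pointwise, so the identity holds for every test function. Hence v is the weak derivative of u.


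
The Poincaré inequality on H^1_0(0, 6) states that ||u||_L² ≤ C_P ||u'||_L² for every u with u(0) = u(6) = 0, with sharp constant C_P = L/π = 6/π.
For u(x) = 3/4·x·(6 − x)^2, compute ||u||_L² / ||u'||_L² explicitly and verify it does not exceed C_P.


||u||_L² / ||u'||_L² = 3*sqrt(14)/7 < C_P = 6/π.

u(x) = 3/4·x·(6 − x)^2, so u'(x) = 9*(x - 6)*(x - 2)/4.
u(x) = 3/4·x·(6 − x)^2 vanishes at x = 0 and x = 6, so u ∈ H^1_0(0, 6). Differentiate via the product rule and integrate the resulting polynomials term by term.
  ∫_0^6 u² dx = ∫_0^6 (9*x^6/16 - 27*x^5/2 + 243*x^4/2 - 486*x^3 + 729*x^2) dx. Term by term:
    ∫_0^6 9*x^6/16 dx = 157464/7;  ∫_0^6 -27*x^5/2 dx = -104976;  ∫_0^6 243*x^4/2 dx = 944784/5;
    ∫_0^6 -486*x^3 dx = -157464;  ∫_0^6 729*x^2 dx = 52488.
  Sum: 157464/7 − 104976 + 944784/5 − 157464 + 52488 = 52488/35.
  ∫_0^6 (u')² dx = ∫_0^6 (81*x^4/16 - 81*x^3 + 891*x^2/2 - 972*x + 729) dx. Term by term:
    ∫_0^6 81*x^4/16 dx = 39366/5;  ∫_0^6 -81*x^3 dx = -26244;  ∫_0^6 891*x^2/2 dx = 32076;
    ∫_0^6 -972*x dx = -17496;  ∫_0^6 729 dx = 4374.
  Sum: 39366/5 − 26244 + 32076 − 17496 + 4374 = 2916/5.
∫_0^6 u² dx = 52488/35, so ||u||_L² = 162*sqrt(70)/35.
∫_0^6 (u')² dx = 2916/5, so ||u'||_L² = 54*sqrt(5)/5.
Ratio ||u||_L² / ||u'||_L² = 3*sqrt(14)/7.
Sharp Poincaré constant on H^1_0(0, 6) is C_P = L/π = 6/π, achieved by sin(π/6·x).
A polynomial bump cannot attain the sharp Poincaré constant (only the first sine eigenfunction does), so the ratio is strictly less than C_P, consistent with ||u||_L² ≤ C_P ||u'||_L².


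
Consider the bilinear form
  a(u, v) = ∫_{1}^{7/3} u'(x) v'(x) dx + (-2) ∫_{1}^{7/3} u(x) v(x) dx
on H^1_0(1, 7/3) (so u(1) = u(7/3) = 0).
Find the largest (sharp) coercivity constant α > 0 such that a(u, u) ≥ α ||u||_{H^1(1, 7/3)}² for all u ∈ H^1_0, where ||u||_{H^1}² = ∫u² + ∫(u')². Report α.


α = (-32 + 9*π^2)/(16 + 9*π^2)

Coercivity of a(·,·) on H^1_0(1, 7/3) means a(u, u) ≥ α ||u||_{H^1}² for every u ∈ H^1_0.
The interval has length L = 4/3, and Poincaré/coercivity depend only on L. Here a(u, u) = ∫(u')² + (-2)·∫u².
Here c = -2 < 0 with |c| < (π/L)² = 9*π^2/16, so coercivity still holds. The condition a(u,u) ≥ α||u||_{H^1}² reads (1−α)∫(u')² ≥ (α−c)∫u². Any admissible α is ≤ 1 (rapidly oscillating u have ∫u²/∫(u')² → 0), and α = 1 would force 0 ≥ (1−c)∫u², impossible since c < 1; so 1−α > 0. By the sharp Poincaré inequality on H^1_0 of an interval of length L, ∫(u')² ≥ (π/L)²∫u² with equality for the first sine mode sin(π(x−x₀)/L) (x₀ the left endpoint), so the inequality holds for all u iff (1−α)(π/L)² ≥ α − c, i.e. α ≤ ((π/L)² + c)/((π/L)² + 1) = (1 + c(L/π)²)/(1 + (L/π)²). (Direct route, valid since c ≤ 0: Poincaré gives c∫u² ≥ c(L/π)²∫(u')², so a(u,u) ≥ (1 + c(L/π)²)∫(u')², while ||u||_{H^1}² ≤ (1 + (L/π)²)∫(u')²; dividing yields the same α.) With (π/L)² = 9*π^2/16 and c = -2, the largest admissible constant is α = ((π/L)² + c)/((π/L)² + 1).
Simplifying, α = (-32 + 9*π^2)/(16 + 9*π^2).


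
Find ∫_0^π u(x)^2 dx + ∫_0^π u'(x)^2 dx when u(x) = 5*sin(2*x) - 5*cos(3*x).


||u||_{H^1(0,π)}^2 = 400 + 375*π/2

u'(x) = 15*sin(3*x) + 10*cos(2*x).
Expand u² and (u')² and integrate term by term on (0, π), using: for integers n ≥ 1, ∫_0^π sin²(nx) dx = ∫_0^π cos²(nx) dx = π/2; for n ≠ n', ∫_0^π sin(nx)sin(n'x) dx = ∫_0^π cos(nx)cos(n'x) dx = 0; and by product-to-sum, ∫_0^π sin(nx)cos(n'x) dx = ½∫_0^π [sin((n+n')x) + sin((n−n')x)] dx, which is 0 when n+n' is even and 2n/(n²−n'²) when n+n' is odd (it need not vanish on (0, π)).
  u² squared terms: (-5)²·∫cos(3x)² dx = 25·π/2 = 25*π/2;  (5)²·∫sin(2x)² dx = 25·π/2 = 25*π/2.
  u² cross terms: 2·(-5)·(5)·∫cos(3x)·sin(2x) dx = -50·(-4/5) = 40.
  So ∫_0^π u² dx = 25*π/2 + 25*π/2 + 40 = 40 + 25*π.
  (u')² squared terms: (10)²·∫cos(2x)² dx = 100·π/2 = 50*π;  (15)²·∫sin(3x)² dx = 225·π/2 = 225*π/2.
  (u')² cross terms: 2·(10)·(15)·∫cos(2x)·sin(3x) dx = 300·(6/5) = 360.
  So ∫_0^π (u')² dx = 50*π + 225*π/2 + 360 = 360 + 325*π/2.
||u||_{H^1}^2 = (40 + 25*π) + (360 + 325*π/2) = 400 + 375*π/2.


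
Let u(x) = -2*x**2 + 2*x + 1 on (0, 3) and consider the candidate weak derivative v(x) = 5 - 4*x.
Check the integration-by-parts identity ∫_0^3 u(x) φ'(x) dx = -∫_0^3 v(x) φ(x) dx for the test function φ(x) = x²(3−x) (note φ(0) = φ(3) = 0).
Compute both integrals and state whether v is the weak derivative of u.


LHS = 351/10, RHS = 297/20. No, v is not the weak derivative of u.

u(x) = -2*x**2 + 2*x + 1, classical derivative u'(x) = 2 - 4*x.
φ(x) = x²(3−x), so φ'(x) = 3*x*(2 - x).
Note φ(0) = φ(3) = 0, so the boundary term u·φ vanishes.
LHS = ∫_0^3 u(x) φ'(x) dx = ∫_0^3 (6*x^4 - 18*x^3 + 9*x^2 + 6*x) dx. Term by term:
  ∫_0^3 6*x^4 dx = 1458/5;  ∫_0^3 -18*x^3 dx = -729/2;  ∫_0^3 9*x^2 dx = 81;
  ∫_0^3 6*x dx = 27.
Sum: 1458/5 − 729/2 + 81 + 27 = 351/10.
So LHS = 351/10.
∫_0^3 v(x) φ(x) dx = ∫_0^3 (4*x^4 - 17*x^3 + 15*x^2) dx. Term by term:
  ∫_0^3 4*x^4 dx = 972/5;  ∫_0^3 -17*x^3 dx = -1377/4;  ∫_0^3 15*x^2 dx = 135.
Sum: 972/5 − 1377/4 + 135 = -297/20.
So RHS = -∫_0^3 v(x) φ(x) dx = 297/20.
LHS − RHS = 81/4 ≠ 0, so the identity fails.
(For a valid weak derivative the identity must hold for EVERY test function, in particular this one. The failure shows v is NOT the weak derivative of u.)
Correct weak derivative would be u'(x) = 2 - 4*x.


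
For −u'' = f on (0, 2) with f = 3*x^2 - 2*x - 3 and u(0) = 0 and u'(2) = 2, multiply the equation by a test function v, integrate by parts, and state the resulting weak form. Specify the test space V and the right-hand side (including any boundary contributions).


V = {v ∈ H^1(0, 2) : v(0) = 0} (test functions vanish at x = 0 where u is specified); weak form: ∫_0^2 u'v' dx = ∫_0^2 (3*x^2 - 2*x - 3) v dx + 2·v(2) for all v ∈ V.

Multiply both sides by a test function v and integrate from 0 to 2:
  ∫_0^2 −u''(x) v(x) dx = ∫_0^2 f(x) v(x) dx.
Integrate the LHS by parts once:
  ∫_0^2 −u'' v dx = −[u'(x) v(x)]_0^2 + ∫_0^2 u'(x) v'(x) dx.
Thus ∫_0^2 u'(x) v'(x) dx = ∫_0^2 f(x) v(x) dx + [u'(x) v(x)]_0^2.
Choose V so that boundary terms are either known or forced to vanish.
Mixed BC: u(0) = 0 (Dirichlet) and u'(2) = 2 (Neumann). Define V = {v ∈ H^1(0, 2) : v(0) = 0}. Then [u' v]_0^2 = u'(2)·v(2) − u'(0)·0 = 2·v(2).
Weak formulation: find u (satisfying any essential BC) such that ∫_0^2 u'(x) v'(x) dx = ∫_0^2 f v dx + 2·v(2) for all v ∈ V (Dirichlet at 0 absorbed into V; Neumann datum at x = 2 contributes the boundary term).
Substituting f(x) = 3*x^2 - 2*x - 3, the right-hand side is ∫_0^2 (3*x^2 - 2*x - 3) v dx + 2·v(2).
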